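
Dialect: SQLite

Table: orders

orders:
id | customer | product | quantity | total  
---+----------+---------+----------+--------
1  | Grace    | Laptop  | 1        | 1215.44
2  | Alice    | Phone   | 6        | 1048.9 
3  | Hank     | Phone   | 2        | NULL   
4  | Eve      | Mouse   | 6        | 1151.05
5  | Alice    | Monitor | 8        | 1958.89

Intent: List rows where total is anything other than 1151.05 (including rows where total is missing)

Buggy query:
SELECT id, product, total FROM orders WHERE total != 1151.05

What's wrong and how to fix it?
Bug: Inequality against NULL is unknown, not true; rows with NULL are dropped

Fix: Add an explicit OR total IS NULL to include the missing-value rows

Corrected query:
SELECT id, product, total FROM orders WHERE total != 1151.05 OR total IS NULL

Result:
id | product | total  
---+---------+--------
1  | Laptop  | 1215.44
2  | Phone   | 1048.9 
3  | Phone   | NULL   
5  | Monitor | 1958.89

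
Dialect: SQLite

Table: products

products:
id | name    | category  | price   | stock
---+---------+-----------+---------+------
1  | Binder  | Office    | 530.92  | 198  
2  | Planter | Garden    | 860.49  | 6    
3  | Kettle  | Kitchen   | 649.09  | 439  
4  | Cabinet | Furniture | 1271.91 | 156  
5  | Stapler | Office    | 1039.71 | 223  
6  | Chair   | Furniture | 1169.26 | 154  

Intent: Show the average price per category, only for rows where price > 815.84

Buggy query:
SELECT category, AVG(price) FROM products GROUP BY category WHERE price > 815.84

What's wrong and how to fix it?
Bug: WHERE cannot follow GROUP BY

Fix: Place WHERE between FROM and GROUP BY

Corrected query:
SELECT category, AVG(price) FROM products WHERE price > 815.84 GROUP BY category

Result:
category  | AVG(price)
----------+-----------
Furniture | 1220.585  
Garden    | 860.49    
Office    | 1039.71   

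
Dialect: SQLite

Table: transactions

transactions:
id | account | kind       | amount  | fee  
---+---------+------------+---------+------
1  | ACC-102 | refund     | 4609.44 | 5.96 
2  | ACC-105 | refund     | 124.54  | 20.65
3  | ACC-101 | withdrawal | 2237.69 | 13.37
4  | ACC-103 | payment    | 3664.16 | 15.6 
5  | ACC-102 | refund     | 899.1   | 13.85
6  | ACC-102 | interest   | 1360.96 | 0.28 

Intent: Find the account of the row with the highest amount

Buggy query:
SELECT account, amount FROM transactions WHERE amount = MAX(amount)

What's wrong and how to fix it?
Bug: WHERE is evaluated per row; an aggregate over the whole table isn't defined there

Fix: Wrap MAX in a scalar subquery so WHERE compares against a single value

Corrected query:
SELECT account, amount FROM transactions WHERE amount = (SELECT MAX(amount) FROM transactions)

Result:
account | amount 
--------+--------
ACC-102 | 4609.44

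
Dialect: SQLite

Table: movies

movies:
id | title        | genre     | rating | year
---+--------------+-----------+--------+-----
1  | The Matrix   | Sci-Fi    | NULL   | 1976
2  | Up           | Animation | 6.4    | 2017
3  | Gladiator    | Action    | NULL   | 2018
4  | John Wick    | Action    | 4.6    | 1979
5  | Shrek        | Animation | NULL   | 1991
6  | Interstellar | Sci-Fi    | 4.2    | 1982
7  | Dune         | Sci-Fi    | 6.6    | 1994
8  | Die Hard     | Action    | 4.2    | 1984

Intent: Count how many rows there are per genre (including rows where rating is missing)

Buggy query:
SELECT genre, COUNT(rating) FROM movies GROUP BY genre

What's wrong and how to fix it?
Bug: COUNT(rating) skips NULLs, so groups with missing rating are undercounted

Fix: Use COUNT(*) to count all rows regardless of NULL

Corrected query:
SELECT genre, COUNT(*) FROM movies GROUP BY genre

Result:
genre     | COUNT(*)
----------+---------
Action    | 3       
Animation | 2       
Sci-Fi    | 3       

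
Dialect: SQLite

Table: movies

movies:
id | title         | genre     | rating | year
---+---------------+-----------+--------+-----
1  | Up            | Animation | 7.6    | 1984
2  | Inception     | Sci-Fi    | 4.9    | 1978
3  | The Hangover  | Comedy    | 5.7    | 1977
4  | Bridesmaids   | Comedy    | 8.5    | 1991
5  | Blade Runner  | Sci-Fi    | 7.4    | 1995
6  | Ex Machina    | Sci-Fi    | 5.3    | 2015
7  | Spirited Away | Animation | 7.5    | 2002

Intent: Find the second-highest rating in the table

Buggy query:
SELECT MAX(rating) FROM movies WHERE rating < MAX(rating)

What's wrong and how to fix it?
Bug: MAX(rating) on the right of the comparison is an aggregate-in-WHERE error

Fix: Compute the overall MAX in a subquery, then take MAX of rows below it

Corrected query:
SELECT MAX(rating) FROM movies WHERE rating < (SELECT MAX(rating) FROM movies)

Result:
MAX(rating)
-----------
7.6        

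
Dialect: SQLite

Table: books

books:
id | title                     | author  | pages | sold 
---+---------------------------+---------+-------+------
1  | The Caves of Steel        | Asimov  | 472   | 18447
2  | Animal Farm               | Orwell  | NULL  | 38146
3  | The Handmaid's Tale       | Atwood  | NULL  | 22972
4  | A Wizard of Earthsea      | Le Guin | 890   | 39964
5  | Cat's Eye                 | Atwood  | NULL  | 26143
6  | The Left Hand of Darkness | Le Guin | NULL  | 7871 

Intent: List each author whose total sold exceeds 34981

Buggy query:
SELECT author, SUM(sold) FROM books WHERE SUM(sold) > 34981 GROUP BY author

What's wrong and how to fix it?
Bug: SUM(sold) is an aggregate, but WHERE filters rows before aggregation

Fix: Move the aggregate condition to a HAVING clause

Corrected query:
SELECT author, SUM(sold) FROM books GROUP BY author HAVING SUM(sold) > 34981

Result:
author  | SUM(sold)
--------+----------
Atwood  | 49115    
Le Guin | 47835    
Orwell  | 38146    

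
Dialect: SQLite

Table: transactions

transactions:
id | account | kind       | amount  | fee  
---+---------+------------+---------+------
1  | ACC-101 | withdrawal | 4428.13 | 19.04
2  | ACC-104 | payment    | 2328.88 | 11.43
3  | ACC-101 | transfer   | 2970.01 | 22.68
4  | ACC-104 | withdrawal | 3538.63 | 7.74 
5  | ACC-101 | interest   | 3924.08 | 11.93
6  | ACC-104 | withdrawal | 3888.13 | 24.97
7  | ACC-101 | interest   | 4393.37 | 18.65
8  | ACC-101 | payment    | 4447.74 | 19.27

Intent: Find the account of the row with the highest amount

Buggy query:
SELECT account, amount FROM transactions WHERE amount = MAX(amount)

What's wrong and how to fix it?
Bug: WHERE is evaluated per row; an aggregate over the whole table isn't defined there

Fix: Wrap MAX in a scalar subquery so WHERE compares against a single value

Corrected query:
SELECT account, amount FROM transactions WHERE amount = (SELECT MAX(amount) FROM transactions)

Result:
account | amount 
--------+--------
ACC-101 | 4447.74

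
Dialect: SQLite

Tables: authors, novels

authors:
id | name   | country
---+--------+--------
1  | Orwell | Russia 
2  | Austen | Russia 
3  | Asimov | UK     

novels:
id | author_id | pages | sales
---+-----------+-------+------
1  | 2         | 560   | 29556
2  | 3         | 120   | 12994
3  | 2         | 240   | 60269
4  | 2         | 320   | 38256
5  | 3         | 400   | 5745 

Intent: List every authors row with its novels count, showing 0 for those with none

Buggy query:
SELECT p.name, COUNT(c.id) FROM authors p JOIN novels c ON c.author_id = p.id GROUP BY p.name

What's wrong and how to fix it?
Bug: An inner join excludes parents with zero children

Fix: Use LEFT JOIN so parents without children still appear (COUNT(c.id) gives 0)

Corrected query:
SELECT p.name, COUNT(c.id) FROM authors p LEFT JOIN novels c ON c.author_id = p.id GROUP BY p.name

Result:
name   | COUNT(c.id)
-------+------------
Asimov | 2          
Austen | 3          
Orwell | 0          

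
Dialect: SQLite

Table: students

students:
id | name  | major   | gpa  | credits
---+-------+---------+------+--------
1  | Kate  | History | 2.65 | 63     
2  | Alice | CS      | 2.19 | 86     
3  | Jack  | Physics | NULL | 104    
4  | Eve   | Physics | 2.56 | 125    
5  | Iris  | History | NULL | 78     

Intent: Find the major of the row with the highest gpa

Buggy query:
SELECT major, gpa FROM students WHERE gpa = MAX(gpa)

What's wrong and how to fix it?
Bug: WHERE is evaluated per row; an aggregate over the whole table isn't defined there

Fix: Wrap MAX in a scalar subquery so WHERE compares against a single value

Corrected query:
SELECT major, gpa FROM students WHERE gpa = (SELECT MAX(gpa) FROM students)

Result:
major   | gpa 
--------+-----
History | 2.65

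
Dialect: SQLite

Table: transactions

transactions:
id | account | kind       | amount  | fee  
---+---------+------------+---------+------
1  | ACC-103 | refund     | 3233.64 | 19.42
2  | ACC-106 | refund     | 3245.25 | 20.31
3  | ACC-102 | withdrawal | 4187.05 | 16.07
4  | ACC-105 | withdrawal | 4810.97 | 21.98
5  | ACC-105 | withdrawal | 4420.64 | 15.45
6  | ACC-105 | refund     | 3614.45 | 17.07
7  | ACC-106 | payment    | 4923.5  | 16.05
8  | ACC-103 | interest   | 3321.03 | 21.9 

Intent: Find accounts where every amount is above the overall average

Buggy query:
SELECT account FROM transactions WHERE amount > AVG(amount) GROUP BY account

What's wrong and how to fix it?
Bug: AVG() is an aggregate; it can't sit directly in WHERE

Fix: Use a subquery for AVG and a HAVING MIN(...) filter so the condition holds for every row in the group

Corrected query:
SELECT account FROM transactions GROUP BY account HAVING MIN(amount) > (SELECT AVG(amount) FROM transactions)

Result:
account
-------
ACC-102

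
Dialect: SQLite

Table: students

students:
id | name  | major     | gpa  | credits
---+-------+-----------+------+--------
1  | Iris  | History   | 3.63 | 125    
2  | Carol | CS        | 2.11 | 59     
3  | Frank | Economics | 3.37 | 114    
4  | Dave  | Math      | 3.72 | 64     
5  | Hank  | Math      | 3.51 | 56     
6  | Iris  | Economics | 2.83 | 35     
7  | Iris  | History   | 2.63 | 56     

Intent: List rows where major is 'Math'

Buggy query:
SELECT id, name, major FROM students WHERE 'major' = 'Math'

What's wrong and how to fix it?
Bug: Single quotes denote string literals in SQL; the column name is being compared as a constant string

Fix: Remove the quotes around the column name (or use double quotes for an identifier)

Corrected query:
SELECT id, name, major FROM students WHERE major = 'Math'

Result:
id | name | major
---+------+------
4  | Dave | Math 
5  | Hank | Math 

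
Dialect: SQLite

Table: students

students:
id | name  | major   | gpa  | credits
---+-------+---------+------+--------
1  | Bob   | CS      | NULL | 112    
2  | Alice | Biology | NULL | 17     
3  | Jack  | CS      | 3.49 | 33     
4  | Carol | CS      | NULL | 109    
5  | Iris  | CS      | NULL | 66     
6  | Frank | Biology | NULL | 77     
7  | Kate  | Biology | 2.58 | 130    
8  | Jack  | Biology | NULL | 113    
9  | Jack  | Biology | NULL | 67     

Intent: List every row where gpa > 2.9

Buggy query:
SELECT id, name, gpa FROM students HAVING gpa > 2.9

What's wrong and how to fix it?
Bug: This is a non-aggregate query (no GROUP BY, no aggregates), so in SQLite the HAVING clause is invalid here; a row-level condition belongs in WHERE

Fix: Replace HAVING with WHERE since the condition applies to individual rows

Corrected query:
SELECT id, name, gpa FROM students WHERE gpa > 2.9

Result:
id | name | gpa 
---+------+-----
3  | Jack | 3.49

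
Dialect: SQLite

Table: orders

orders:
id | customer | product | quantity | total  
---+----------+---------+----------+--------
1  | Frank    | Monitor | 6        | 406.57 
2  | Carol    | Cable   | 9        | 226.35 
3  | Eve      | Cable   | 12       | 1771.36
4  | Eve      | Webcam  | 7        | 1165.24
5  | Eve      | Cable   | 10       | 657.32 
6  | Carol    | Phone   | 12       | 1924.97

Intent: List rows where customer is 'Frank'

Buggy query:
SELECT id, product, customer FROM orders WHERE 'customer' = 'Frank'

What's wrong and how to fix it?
Bug: Single quotes denote string literals in SQL; the column name is being compared as a constant string

Fix: Reference the column as customer without single quotes

Corrected query:
SELECT id, product, customer FROM orders WHERE customer = 'Frank'

Result:
id | product | customer
---+---------+---------
1  | Monitor | Frank   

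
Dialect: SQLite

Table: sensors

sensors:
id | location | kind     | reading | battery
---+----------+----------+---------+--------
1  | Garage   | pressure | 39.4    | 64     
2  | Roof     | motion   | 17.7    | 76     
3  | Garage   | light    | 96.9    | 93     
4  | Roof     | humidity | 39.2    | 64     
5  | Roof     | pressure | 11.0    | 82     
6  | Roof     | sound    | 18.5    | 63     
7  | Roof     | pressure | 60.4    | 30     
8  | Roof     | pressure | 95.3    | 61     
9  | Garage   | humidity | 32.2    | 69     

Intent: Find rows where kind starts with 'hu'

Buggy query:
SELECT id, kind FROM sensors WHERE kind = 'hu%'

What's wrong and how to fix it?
Bug: '=' compares the literal string including the % character; pattern matching needs LIKE

Fix: Replace '=' with LIKE so 'hu%' is treated as a pattern

Corrected query:
SELECT id, kind FROM sensors WHERE kind LIKE 'hu%'

Result:
id | kind    
---+---------
4  | humidity
9  | humidity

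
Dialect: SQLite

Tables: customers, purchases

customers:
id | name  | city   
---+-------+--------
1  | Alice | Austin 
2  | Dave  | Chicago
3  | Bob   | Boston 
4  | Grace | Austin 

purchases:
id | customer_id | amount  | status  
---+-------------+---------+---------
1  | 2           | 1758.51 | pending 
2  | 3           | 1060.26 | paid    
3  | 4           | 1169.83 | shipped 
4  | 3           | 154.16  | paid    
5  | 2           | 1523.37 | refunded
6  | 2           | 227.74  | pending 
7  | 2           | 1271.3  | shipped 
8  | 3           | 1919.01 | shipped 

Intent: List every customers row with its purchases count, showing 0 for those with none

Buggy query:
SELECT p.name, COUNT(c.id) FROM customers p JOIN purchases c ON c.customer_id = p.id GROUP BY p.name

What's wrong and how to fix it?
Bug: INNER JOIN drops customers rows that have no matching purchases rows

Fix: Switch to LEFT JOIN to retain unmatched parent rows

Corrected query:
SELECT p.name, COUNT(c.id) FROM customers p LEFT JOIN purchases c ON c.customer_id = p.id GROUP BY p.name

Result:
name  | COUNT(c.id)
------+------------
Alice | 0          
Bob   | 3          
Dave  | 4          
Grace | 1          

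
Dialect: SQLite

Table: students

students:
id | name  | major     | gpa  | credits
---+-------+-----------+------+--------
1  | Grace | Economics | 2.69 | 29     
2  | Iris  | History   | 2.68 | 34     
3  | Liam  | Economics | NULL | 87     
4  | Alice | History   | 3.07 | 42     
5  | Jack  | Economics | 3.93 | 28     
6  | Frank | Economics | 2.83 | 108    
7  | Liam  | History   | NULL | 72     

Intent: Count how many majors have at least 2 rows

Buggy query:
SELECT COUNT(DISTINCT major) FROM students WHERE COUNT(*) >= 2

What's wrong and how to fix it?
Bug: WHERE filters individual rows, not groups, so a group-level COUNT is invalid there

Fix: Group first with HAVING COUNT(*) >= 2, then COUNT the resulting groups

Corrected query:
SELECT COUNT(*) FROM (SELECT major FROM students GROUP BY major HAVING COUNT(*) >= 2)

Result:
COUNT(*)
--------
2       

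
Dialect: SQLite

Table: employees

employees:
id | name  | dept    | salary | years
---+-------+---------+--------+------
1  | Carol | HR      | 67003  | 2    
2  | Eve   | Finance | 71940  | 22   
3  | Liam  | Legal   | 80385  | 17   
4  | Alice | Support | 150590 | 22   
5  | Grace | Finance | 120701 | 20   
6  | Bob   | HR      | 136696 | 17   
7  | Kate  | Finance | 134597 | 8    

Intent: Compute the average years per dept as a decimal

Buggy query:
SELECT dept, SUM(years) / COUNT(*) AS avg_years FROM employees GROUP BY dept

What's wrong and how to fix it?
Bug: SUM(years) and COUNT(*) are both integers; the division truncates the fractional part

Fix: Multiply by 1.0 (or CAST to REAL) to force floating-point division

Corrected query:
SELECT dept, SUM(years) * 1.0 / COUNT(*) AS avg_years FROM employees GROUP BY dept

Result:
dept    | avg_years
--------+----------
Finance | 16.666667
HR      | 9.5      
Legal   | 17       
Support | 22       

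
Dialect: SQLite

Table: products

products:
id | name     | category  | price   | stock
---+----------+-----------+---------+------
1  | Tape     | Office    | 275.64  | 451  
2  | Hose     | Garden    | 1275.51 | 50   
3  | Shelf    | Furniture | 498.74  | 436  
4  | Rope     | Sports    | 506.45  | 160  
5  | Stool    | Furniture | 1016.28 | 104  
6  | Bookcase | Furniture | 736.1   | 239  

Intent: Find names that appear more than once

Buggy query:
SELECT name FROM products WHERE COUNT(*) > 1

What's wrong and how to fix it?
Bug: COUNT(*) is an aggregate and cannot be used in WHERE

Fix: Group first, then use HAVING for the count condition

Corrected query:
SELECT name FROM products GROUP BY name HAVING COUNT(*) > 1

Result:
(no rows)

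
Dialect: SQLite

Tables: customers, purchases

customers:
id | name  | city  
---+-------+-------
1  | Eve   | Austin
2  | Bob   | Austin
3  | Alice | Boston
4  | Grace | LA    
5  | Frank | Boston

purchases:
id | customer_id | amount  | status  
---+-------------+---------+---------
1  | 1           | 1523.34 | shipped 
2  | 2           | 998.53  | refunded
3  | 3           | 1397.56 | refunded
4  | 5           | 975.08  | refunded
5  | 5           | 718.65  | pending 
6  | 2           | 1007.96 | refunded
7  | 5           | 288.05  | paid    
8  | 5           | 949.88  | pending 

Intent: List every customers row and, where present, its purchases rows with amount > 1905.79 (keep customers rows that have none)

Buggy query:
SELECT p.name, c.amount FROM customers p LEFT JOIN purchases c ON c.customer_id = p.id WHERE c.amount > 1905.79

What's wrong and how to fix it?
Bug: A WHERE condition on the right-hand table after LEFT JOIN drops unmatched parents

Fix: Put 'c.amount > 1905.79' in the JOIN's ON clause instead of WHERE

Corrected query:
SELECT p.name, c.amount FROM customers p LEFT JOIN purchases c ON c.customer_id = p.id AND c.amount > 1905.79

Result:
name  | amount
------+-------
Eve   | NULL  
Bob   | NULL  
Alice | NULL  
Grace | NULL  
Frank | NULL  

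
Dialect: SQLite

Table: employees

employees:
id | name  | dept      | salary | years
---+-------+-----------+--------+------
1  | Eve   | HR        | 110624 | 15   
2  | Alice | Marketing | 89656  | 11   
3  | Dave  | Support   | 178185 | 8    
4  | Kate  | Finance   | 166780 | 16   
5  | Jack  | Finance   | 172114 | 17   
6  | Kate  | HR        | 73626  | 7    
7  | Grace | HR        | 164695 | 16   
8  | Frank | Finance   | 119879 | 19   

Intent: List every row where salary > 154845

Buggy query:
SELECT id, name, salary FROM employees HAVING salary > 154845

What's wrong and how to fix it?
Bug: This is a non-aggregate query (no GROUP BY, no aggregates), so in SQLite the HAVING clause is invalid here; a row-level condition belongs in WHERE

Fix: Use WHERE for row-level filtering

Corrected query:
SELECT id, name, salary FROM employees WHERE salary > 154845

Result:
id | name  | salary
---+-------+-------
3  | Dave  | 178185
4  | Kate  | 166780
5  | Jack  | 172114
7  | Grace | 164695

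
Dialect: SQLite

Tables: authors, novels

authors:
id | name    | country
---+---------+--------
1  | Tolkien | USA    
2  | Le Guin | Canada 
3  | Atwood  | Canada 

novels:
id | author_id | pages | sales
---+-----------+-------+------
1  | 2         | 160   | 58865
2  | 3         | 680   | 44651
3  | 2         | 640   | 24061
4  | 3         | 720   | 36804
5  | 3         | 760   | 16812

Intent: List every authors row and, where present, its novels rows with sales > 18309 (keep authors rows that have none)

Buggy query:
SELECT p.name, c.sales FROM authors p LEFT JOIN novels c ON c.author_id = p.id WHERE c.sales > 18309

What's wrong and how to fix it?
Bug: A WHERE condition on the right-hand table after LEFT JOIN drops unmatched parents

Fix: Move the right-table condition into the ON clause so unmatched parents are kept

Corrected query:
SELECT p.name, c.sales FROM authors p LEFT JOIN novels c ON c.author_id = p.id AND c.sales > 18309

Result:
name    | sales
--------+------
Tolkien | NULL 
Le Guin | 24061
Le Guin | 58865
Atwood  | 36804
Atwood  | 44651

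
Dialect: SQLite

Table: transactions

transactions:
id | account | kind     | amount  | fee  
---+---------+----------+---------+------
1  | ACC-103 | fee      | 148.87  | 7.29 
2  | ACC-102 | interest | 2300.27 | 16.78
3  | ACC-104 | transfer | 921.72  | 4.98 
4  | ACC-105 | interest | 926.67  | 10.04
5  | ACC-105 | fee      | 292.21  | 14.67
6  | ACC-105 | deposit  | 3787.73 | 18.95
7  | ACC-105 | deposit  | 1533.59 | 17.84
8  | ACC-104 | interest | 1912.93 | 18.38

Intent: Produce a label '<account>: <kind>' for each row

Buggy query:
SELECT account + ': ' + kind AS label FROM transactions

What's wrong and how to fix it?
Bug: SQLite uses || for string concatenation; + coerces text to numbers (yielding 0)

Fix: Use the || operator for string concatenation

Corrected query:
SELECT account || ': ' || kind AS label FROM transactions

Result:
label            
-----------------
ACC-103: fee     
ACC-102: interest
ACC-104: transfer
ACC-105: interest
ACC-105: fee     
ACC-105: deposit 
ACC-105: deposit 
ACC-104: interest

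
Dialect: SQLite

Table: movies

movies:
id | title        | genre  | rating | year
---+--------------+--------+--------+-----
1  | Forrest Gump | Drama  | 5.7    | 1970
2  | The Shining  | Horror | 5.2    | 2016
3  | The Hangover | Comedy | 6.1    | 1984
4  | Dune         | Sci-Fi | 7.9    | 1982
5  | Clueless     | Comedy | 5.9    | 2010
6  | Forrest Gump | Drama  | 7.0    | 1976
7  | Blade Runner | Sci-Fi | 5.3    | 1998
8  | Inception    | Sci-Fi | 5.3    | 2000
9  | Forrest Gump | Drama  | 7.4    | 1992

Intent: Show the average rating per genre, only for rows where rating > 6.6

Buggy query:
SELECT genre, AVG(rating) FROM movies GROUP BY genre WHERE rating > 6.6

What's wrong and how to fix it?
Bug: WHERE cannot follow GROUP BY

Fix: Place WHERE between FROM and GROUP BY

Corrected query:
SELECT genre, AVG(rating) FROM movies WHERE rating > 6.6 GROUP BY genre

Result:
genre  | AVG(rating)
-------+------------
Drama  | 7.2        
Sci-Fi | 7.9        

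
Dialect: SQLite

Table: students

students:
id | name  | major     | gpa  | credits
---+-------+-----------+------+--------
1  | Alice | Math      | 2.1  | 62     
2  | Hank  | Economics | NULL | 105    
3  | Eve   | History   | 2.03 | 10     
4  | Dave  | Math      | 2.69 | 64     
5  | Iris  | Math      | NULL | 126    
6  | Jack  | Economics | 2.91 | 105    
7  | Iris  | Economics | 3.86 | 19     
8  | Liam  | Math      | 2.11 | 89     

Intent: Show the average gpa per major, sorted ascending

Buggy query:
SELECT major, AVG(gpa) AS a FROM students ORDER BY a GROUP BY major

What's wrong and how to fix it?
Bug: ORDER BY appears before GROUP BY; SQL clause order requires GROUP BY first

Fix: Reorder: SELECT … FROM … GROUP BY … ORDER BY …

Corrected query:
SELECT major, AVG(gpa) AS a FROM students GROUP BY major ORDER BY a

Result:
major     | a    
----------+------
History   | 2.03 
Math      | 2.3  
Economics | 3.385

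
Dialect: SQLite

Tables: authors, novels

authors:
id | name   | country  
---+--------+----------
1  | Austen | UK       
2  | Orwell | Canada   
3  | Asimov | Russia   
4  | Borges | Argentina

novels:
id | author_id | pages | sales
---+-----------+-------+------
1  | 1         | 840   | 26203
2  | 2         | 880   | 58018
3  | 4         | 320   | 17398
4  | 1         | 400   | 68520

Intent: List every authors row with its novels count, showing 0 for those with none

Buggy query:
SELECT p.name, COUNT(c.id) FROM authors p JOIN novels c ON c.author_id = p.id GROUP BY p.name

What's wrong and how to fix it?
Bug: An inner join excludes parents with zero children

Fix: Switch to LEFT JOIN to retain unmatched parent rows

Corrected query:
SELECT p.name, COUNT(c.id) FROM authors p LEFT JOIN novels c ON c.author_id = p.id GROUP BY p.name

Result:
name   | COUNT(c.id)
-------+------------
Asimov | 0          
Austen | 2          
Borges | 1          
Orwell | 1          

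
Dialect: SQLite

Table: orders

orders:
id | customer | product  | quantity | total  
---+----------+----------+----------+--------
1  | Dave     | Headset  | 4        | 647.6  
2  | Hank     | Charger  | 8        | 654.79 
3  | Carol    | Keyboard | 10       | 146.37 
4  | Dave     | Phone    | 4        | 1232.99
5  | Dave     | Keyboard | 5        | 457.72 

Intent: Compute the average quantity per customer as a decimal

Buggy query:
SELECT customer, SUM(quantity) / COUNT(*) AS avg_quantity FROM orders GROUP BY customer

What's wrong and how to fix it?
Bug: SUM(quantity) and COUNT(*) are both integers; the division truncates the fractional part

Fix: Cast one side to REAL so the division keeps the fractional part

Corrected query:
SELECT customer, SUM(quantity) * 1.0 / COUNT(*) AS avg_quantity FROM orders GROUP BY customer

Result:
customer | avg_quantity
---------+-------------
Carol    | 10          
Dave     | 4.333333    
Hank     | 8           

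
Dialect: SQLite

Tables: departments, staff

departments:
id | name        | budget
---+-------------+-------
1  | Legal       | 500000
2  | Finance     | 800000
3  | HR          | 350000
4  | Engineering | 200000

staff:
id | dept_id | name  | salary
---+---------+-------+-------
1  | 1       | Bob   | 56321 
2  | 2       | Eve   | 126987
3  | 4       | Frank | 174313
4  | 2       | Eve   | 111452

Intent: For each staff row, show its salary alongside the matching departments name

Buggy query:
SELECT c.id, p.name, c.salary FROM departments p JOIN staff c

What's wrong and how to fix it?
Bug: Missing join condition: each staff row is matched to all departments rows instead of just its own

Fix: Add ON c.dept_id = p.id to the JOIN

Corrected query:
SELECT c.id, p.name, c.salary FROM departments p JOIN staff c ON c.dept_id = p.id

Result:
id | name        | salary
---+-------------+-------
1  | Legal       | 56321 
2  | Finance     | 126987
3  | Engineering | 174313
4  | Finance     | 111452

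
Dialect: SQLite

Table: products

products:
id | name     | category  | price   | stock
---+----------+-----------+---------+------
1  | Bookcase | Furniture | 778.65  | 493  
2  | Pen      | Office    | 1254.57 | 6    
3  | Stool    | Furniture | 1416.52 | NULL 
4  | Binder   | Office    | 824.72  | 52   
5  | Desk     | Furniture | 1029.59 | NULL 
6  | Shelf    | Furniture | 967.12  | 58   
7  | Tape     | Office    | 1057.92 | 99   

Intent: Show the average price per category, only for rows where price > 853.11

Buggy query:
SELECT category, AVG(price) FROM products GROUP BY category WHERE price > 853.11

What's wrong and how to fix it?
Bug: WHERE cannot follow GROUP BY

Fix: Move the WHERE clause before GROUP BY

Corrected query:
SELECT category, AVG(price) FROM products WHERE price > 853.11 GROUP BY category

Result:
category  | AVG(price) 
----------+------------
Furniture | 1137.743333
Office    | 1156.245   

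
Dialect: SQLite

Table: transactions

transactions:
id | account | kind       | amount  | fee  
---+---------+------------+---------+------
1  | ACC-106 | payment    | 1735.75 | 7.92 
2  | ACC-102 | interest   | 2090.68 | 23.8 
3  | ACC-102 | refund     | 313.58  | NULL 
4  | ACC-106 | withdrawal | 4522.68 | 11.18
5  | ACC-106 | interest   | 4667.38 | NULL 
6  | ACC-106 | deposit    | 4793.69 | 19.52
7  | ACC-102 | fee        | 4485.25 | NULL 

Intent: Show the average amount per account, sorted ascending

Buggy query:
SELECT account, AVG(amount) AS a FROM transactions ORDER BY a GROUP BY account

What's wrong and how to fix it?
Bug: GROUP BY must precede ORDER BY

Fix: Move ORDER BY to the end, after GROUP BY

Corrected query:
SELECT account, AVG(amount) AS a FROM transactions GROUP BY account ORDER BY a

Result:
account | a          
--------+------------
ACC-102 | 2296.503333
ACC-106 | 3929.875   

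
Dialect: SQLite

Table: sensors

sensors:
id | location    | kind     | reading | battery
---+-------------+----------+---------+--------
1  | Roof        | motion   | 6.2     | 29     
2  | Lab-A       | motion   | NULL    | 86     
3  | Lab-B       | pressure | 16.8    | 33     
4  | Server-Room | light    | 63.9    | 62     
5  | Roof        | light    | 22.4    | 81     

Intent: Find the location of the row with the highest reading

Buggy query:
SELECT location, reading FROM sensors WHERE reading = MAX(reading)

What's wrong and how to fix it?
Bug: WHERE is evaluated per row; an aggregate over the whole table isn't defined there

Fix: Wrap MAX in a scalar subquery so WHERE compares against a single value

Corrected query:
SELECT location, reading FROM sensors WHERE reading = (SELECT MAX(reading) FROM sensors)

Result:
location    | reading
------------+--------
Server-Room | 63.9   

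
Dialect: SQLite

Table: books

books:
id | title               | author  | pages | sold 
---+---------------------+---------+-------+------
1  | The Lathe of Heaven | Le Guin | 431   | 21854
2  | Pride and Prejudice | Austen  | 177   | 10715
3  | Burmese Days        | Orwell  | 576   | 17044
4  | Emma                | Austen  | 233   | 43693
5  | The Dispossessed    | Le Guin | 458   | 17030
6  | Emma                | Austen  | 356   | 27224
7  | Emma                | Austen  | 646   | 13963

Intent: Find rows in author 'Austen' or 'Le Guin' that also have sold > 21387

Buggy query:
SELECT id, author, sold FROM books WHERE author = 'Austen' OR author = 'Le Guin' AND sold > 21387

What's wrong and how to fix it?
Bug: AND binds tighter than OR, so this parses as author = 'Austen' OR (author = 'Le Guin' AND sold > 21387)

Fix: Add parentheses around the OR so the AND applies to both alternatives

Corrected query:
SELECT id, author, sold FROM books WHERE (author = 'Austen' OR author = 'Le Guin') AND sold > 21387

Result:
id | author  | sold 
---+---------+------
1  | Le Guin | 21854
4  | Austen  | 43693
6  | Austen  | 27224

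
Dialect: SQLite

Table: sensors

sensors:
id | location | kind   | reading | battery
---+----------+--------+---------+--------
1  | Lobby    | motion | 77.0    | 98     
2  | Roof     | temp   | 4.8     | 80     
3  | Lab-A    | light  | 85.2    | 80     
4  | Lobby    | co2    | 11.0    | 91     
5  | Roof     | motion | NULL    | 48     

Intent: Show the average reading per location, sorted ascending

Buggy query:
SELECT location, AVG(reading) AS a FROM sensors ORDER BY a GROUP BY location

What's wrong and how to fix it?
Bug: GROUP BY must precede ORDER BY

Fix: Reorder: SELECT … FROM … GROUP BY … ORDER BY …

Corrected query:
SELECT location, AVG(reading) AS a FROM sensors GROUP BY location ORDER BY a

Result:
location | a   
---------+-----
Roof     | 4.8 
Lobby    | 44  
Lab-A    | 85.2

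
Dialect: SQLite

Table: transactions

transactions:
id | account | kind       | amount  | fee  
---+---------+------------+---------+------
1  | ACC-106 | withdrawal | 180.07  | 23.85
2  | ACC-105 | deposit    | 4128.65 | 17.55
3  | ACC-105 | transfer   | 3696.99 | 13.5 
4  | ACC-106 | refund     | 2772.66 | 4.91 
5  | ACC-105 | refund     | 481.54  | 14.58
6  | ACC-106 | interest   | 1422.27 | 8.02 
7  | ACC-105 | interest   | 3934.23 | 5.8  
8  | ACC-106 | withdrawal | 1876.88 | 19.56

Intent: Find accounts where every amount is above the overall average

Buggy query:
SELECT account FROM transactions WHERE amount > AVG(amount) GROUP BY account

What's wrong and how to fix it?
Bug: AVG() is an aggregate; it can't sit directly in WHERE

Fix: Compute the overall average in a scalar subquery and compare each group's MIN against it in HAVING

Corrected query:
SELECT account FROM transactions GROUP BY account HAVING MIN(amount) > (SELECT AVG(amount) FROM transactions)

Result:
(no rows)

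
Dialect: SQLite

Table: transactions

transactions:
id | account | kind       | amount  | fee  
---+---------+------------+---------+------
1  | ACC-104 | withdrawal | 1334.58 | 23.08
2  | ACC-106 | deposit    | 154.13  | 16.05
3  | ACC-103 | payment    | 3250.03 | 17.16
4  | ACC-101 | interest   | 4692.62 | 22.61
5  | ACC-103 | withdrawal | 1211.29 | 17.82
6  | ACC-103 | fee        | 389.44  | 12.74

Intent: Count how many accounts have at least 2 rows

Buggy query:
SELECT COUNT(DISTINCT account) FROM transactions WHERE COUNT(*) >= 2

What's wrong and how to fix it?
Bug: COUNT(*) cannot appear in WHERE; the per-group count doesn't exist yet

Fix: Use a subquery that GROUPs and filters with HAVING, then count its rows

Corrected query:
SELECT COUNT(*) FROM (SELECT account FROM transactions GROUP BY account HAVING COUNT(*) >= 2)

Result:
COUNT(*)
--------
1       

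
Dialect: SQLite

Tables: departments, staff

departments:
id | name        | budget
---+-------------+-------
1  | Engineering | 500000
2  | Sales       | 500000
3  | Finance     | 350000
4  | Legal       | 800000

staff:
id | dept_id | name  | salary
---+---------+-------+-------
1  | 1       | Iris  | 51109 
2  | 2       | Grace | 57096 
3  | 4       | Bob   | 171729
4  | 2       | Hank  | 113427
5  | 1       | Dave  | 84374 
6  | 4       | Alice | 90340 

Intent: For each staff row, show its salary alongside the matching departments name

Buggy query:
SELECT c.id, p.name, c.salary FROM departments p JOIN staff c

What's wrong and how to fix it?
Bug: Missing join condition: each staff row is matched to all departments rows instead of just its own

Fix: Add ON c.dept_id = p.id to the JOIN

Corrected query:
SELECT c.id, p.name, c.salary FROM departments p JOIN staff c ON c.dept_id = p.id

Result:
id | name        | salary
---+-------------+-------
1  | Engineering | 51109 
2  | Sales       | 57096 
3  | Legal       | 171729
4  | Sales       | 113427
5  | Engineering | 84374 
6  | Legal       | 90340 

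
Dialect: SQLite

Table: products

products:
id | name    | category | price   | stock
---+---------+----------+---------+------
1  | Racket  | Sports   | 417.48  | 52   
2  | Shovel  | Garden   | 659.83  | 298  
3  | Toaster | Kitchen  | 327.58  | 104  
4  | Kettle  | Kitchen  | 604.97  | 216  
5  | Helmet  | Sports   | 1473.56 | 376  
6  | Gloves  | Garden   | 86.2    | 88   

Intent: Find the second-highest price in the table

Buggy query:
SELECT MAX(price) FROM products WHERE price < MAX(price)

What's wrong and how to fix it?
Bug: MAX(price) on the right of the comparison is an aggregate-in-WHERE error

Fix: Compute the overall MAX in a subquery, then take MAX of rows below it

Corrected query:
SELECT MAX(price) FROM products WHERE price < (SELECT MAX(price) FROM products)

Result:
MAX(price)
----------
659.83    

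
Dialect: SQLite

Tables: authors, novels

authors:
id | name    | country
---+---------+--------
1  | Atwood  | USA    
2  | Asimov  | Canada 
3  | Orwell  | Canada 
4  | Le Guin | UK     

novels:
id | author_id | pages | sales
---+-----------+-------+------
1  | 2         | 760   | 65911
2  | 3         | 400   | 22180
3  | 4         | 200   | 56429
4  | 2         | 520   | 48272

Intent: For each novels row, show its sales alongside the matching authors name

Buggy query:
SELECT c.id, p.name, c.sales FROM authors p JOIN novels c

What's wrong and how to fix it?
Bug: Missing join condition: each novels row is matched to all authors rows instead of just its own

Fix: Specify the join condition linking the foreign key to the parent id

Corrected query:
SELECT c.id, p.name, c.sales FROM authors p JOIN novels c ON c.author_id = p.id

Result:
id | name    | sales
---+---------+------
1  | Asimov  | 65911
2  | Orwell  | 22180
3  | Le Guin | 56429
4  | Asimov  | 48272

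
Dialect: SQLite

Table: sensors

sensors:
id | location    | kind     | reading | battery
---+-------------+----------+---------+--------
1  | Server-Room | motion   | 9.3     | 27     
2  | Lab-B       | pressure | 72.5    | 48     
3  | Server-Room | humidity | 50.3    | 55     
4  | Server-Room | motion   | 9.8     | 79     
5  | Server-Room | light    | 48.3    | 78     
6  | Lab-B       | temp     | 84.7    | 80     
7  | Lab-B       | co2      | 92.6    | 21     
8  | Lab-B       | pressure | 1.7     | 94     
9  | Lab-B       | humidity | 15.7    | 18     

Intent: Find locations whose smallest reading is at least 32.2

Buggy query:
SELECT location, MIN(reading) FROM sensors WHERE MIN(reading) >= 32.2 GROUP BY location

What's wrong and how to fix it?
Bug: Aggregates like MIN are computed per group after WHERE runs

Fix: Replace WHERE with HAVING after the GROUP BY

Corrected query:
SELECT location, MIN(reading) FROM sensors GROUP BY location HAVING MIN(reading) >= 32.2

Result:
(no rows)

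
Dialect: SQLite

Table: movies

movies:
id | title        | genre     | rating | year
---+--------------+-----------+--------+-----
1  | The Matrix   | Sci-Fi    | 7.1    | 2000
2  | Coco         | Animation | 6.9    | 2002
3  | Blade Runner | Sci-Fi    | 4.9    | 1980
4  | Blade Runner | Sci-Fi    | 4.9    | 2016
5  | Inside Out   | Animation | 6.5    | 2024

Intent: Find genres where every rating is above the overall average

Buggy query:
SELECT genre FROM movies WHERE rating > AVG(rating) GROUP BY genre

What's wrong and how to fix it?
Bug: AVG() is an aggregate; it can't sit directly in WHERE

Fix: Use a subquery for AVG and a HAVING MIN(...) filter so the condition holds for every row in the group

Corrected query:
SELECT genre FROM movies GROUP BY genre HAVING MIN(rating) > (SELECT AVG(rating) FROM movies)

Result:
genre    
---------
Animation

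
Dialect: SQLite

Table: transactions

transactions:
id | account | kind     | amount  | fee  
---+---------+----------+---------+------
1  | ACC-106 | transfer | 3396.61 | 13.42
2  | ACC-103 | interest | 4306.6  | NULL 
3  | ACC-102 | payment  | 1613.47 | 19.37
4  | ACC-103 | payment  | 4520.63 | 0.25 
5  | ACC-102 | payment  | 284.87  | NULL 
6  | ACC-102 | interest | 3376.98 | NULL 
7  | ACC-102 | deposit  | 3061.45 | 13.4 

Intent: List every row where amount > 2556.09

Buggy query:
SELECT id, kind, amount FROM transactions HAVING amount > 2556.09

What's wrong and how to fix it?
Bug: This is a non-aggregate query (no GROUP BY, no aggregates), so in SQLite the HAVING clause is invalid here; a row-level condition belongs in WHERE

Fix: Replace HAVING with WHERE since the condition applies to individual rows

Corrected query:
SELECT id, kind, amount FROM transactions WHERE amount > 2556.09

Result:
id | kind     | amount 
---+----------+--------
1  | transfer | 3396.61
2  | interest | 4306.6 
4  | payment  | 4520.63
6  | interest | 3376.98
7  | deposit  | 3061.45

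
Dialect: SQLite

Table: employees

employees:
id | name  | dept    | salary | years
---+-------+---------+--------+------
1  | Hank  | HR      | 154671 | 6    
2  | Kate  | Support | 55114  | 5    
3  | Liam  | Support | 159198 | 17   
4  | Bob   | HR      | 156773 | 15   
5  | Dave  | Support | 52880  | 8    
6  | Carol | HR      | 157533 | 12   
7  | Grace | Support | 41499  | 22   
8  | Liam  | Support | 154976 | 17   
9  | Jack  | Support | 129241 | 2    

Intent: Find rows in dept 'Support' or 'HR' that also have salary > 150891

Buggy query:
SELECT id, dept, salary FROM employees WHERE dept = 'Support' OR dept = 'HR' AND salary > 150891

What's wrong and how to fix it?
Bug: Without parentheses, AND is evaluated before OR, so the salary filter only applies to the 'HR' branch

Fix: Add parentheses around the OR so the AND applies to both alternatives

Corrected query:
SELECT id, dept, salary FROM employees WHERE (dept = 'Support' OR dept = 'HR') AND salary > 150891

Result:
id | dept    | salary
---+---------+-------
1  | HR      | 154671
3  | Support | 159198
4  | HR      | 156773
6  | HR      | 157533
8  | Support | 154976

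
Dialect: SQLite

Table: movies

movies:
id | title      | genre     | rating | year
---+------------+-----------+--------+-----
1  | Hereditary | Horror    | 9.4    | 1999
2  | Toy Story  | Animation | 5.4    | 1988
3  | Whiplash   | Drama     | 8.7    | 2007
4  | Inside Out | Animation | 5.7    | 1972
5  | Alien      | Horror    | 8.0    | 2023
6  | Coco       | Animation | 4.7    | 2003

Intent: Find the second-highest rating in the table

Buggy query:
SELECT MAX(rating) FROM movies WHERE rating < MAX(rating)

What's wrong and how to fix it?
Bug: The inner MAX is an aggregate inside WHERE, which is not allowed

Fix: Put the inner MAX in a scalar subquery

Corrected query:
SELECT MAX(rating) FROM movies WHERE rating < (SELECT MAX(rating) FROM movies)

Result:
MAX(rating)
-----------
8.7        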